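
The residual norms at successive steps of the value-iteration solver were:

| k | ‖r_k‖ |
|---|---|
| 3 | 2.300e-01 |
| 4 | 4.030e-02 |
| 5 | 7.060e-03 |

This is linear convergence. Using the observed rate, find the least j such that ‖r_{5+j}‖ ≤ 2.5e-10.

Rate ρ ≈ ‖r_5‖/‖r_4‖ = 7.060e-03/4.030e-02 = 0.1752.
After j more steps, ‖r_{5+j}‖ ≈ 7.060e-03·ρ^j; need ρ^j ≤ 2.5e-10/7.060e-03 = 3.54108e-08.
j ≥ ln(3.54108e-08)/ln(0.1752) = -17.1562/-1.74183 = 9.850.
So 10 more iterations are needed.

10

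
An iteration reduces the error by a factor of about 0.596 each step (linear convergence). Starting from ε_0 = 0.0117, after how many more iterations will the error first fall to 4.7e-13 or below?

47

After k steps, ε_k ≈ 0.0117·0.596^k.
Need 0.596^k ≤ 4.7e-13/0.0117 = 4.01709e-11.
k ≥ ln(4.01709e-11)/ln(0.596) = -23.9379/-0.51751 = 46.256.
Smallest integer k = 47.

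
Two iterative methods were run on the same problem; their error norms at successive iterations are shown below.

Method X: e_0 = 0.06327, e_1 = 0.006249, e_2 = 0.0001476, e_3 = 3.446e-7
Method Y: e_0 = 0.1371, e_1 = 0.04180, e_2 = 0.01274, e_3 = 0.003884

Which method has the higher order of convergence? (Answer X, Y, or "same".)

Method X: p ≈ ln(3.446e-7/0.0001476)/ln(0.0001476/0.006249) ≈ 1.62.
Method Y: p ≈ ln(0.003884/0.01274)/ln(0.01274/0.04180) ≈ 1.00.
Method X has the higher order (≈1.6 vs ≈1.0).

X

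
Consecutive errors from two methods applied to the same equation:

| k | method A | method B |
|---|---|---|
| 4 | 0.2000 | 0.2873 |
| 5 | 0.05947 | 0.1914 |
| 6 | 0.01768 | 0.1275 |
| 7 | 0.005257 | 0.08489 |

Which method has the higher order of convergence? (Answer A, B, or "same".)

same

Method A: p ≈ ln(0.005257/0.01768)/ln(0.01768/0.05947) ≈ 1.00.
Method B: p ≈ ln(0.08489/0.1275)/ln(0.1275/0.1914) ≈ 1.00.
Both orders ≈ 1.0 — effectively the same.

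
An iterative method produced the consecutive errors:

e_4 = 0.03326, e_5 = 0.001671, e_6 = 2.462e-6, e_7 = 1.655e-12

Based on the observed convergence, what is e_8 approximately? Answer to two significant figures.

5.8e-26

First estimate the order: p ≈ ln(e_7/e_6) / ln(e_6/e_5) = ln(1.655e-12/2.462e-6)/ln(2.462e-6/0.001671) = ln(6.72218e-07)/ln(0.00147337) ≈ 2.1798.
Then e_8 ≈ e_7·(e_7/e_6)^p = 1.655e-12·(6.72218e-07)^2.1798 = 1.655e-12·3.50919e-14 ≈ 5.808e-26.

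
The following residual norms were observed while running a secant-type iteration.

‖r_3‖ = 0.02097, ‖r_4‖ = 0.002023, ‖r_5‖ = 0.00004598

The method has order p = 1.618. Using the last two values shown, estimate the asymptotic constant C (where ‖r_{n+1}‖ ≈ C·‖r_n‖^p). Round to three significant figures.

C ≈ ‖r_5‖ / ‖r_4‖^1.618
  = 0.00004598 / (0.002023)^1.618
  = 0.00004598 / 4.37624e-05 ≈ 1.0507

1.05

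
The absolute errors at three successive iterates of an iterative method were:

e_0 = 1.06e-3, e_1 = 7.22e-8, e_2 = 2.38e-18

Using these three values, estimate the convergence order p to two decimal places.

p ≈ ln(e_2/e_1) / ln(e_1/e_0)
  = ln(2.38e-18/7.22e-8) / ln(7.22e-8/1.06e-3)
  = ln(3.2964e-11) / ln(6.81132e-05)
  = -24.13561 / -9.59434 ≈ 2.51561

2.52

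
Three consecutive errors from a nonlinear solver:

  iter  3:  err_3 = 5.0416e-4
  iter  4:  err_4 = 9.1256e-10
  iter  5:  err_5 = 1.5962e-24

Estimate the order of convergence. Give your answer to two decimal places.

p ≈ ln(err_5/err_4) / ln(err_4/err_3)
  = ln(1.5962e-24/9.1256e-10) / ln(9.1256e-10/5.0416e-4)
  = ln(1.74915e-15) / ln(1.81006e-06)
  = -33.97965 / -13.22215 ≈ 2.56990

2.57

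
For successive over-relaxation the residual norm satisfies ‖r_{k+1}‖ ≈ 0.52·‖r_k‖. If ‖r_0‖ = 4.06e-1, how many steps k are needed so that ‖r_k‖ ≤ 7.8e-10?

After k steps, ‖r_k‖ ≈ 4.06e-1·0.52^k.
Need 0.52^k ≤ 7.8e-10/4.06e-1 = 1.92118e-09.
k ≥ ln(1.92118e-09)/ln(0.52) = -20.0703/-0.65393 = 30.692.
Smallest integer k = 31.

31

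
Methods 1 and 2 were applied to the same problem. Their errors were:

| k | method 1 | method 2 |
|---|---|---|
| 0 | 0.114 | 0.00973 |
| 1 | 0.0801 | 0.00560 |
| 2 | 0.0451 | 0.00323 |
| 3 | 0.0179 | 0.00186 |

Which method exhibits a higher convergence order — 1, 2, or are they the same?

Method 1: p ≈ ln(0.0179/0.0451)/ln(0.0451/0.0801) ≈ 1.61.
Method 2: p ≈ ln(0.00186/0.00323)/ln(0.00323/0.00560) ≈ 1.00.
Method 1 has the higher order (≈1.6 vs ≈1.0).

1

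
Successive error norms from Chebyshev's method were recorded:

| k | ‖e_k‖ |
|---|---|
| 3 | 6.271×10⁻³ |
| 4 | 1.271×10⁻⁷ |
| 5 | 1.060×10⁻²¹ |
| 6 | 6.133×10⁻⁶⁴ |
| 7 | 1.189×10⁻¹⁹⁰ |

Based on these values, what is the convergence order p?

Consecutive ratios: ‖e_7‖/‖e_6‖ = 1.189×10⁻¹⁹⁰/6.133×10⁻⁶⁴ = 1.93869e-127, ‖e_6‖/‖e_5‖ = 6.133×10⁻⁶⁴/1.060×10⁻²¹ = 5.78585e-43.
p ≈ ln(1.93869e-127)/ln(5.78585e-43) = -291.7663/-97.2557 ≈ 3.00.
So the convergence is cubic (order 3).

3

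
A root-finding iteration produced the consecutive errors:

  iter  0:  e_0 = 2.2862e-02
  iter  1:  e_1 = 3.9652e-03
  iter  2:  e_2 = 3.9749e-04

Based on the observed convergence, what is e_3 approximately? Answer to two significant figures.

1.9e-5

First estimate the order: p ≈ ln(e_2/e_1) / ln(e_1/e_0) = ln(3.9749e-04/3.9652e-03)/ln(3.9652e-03/2.2862e-02) = ln(0.100245)/ln(0.173441) ≈ 1.3129.
Then e_3 ≈ e_2·(e_2/e_1)^p = 3.9749e-04·(0.100245)^1.3129 = 3.9749e-04·0.0488085 ≈ 1.94e-05.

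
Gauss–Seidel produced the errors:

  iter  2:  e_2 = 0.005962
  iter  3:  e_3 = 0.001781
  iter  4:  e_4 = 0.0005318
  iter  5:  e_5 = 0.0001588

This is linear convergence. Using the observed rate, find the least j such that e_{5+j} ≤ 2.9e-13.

Rate ρ ≈ e_5/e_4 = 0.0001588/0.0005318 = 0.2986.
After j more steps, e_{5+j} ≈ 0.0001588·ρ^j; need ρ^j ≤ 2.9e-13/0.0001588 = 1.8262e-09.
j ≥ ln(1.8262e-09)/ln(0.2986) = -20.1210/-1.20865 = 16.647.
So 17 more iterations are needed.

17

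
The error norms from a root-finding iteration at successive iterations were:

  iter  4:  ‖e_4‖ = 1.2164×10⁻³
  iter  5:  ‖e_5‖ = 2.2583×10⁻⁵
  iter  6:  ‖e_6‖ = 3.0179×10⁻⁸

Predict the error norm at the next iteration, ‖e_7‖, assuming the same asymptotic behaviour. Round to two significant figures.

5.1e-13

First estimate the order: p ≈ ln(‖e_6‖/‖e_5‖) / ln(‖e_5‖/‖e_4‖) = ln(3.0179×10⁻⁸/2.2583×10⁻⁵)/ln(2.2583×10⁻⁵/1.2164×10⁻³) = ln(0.00133636)/ln(0.0185654) ≈ 1.6601.
Then ‖e_7‖ ≈ ‖e_6‖·(‖e_6‖/‖e_5‖)^p = 3.0179×10⁻⁸·(0.00133636)^1.6601 = 3.0179×10⁻⁸·1.69335e-05 ≈ 5.11e-13.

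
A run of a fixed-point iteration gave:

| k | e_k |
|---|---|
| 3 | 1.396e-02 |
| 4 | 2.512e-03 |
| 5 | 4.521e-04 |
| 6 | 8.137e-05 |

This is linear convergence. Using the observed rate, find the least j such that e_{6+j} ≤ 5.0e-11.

Rate ρ ≈ e_6/e_5 = 8.137e-05/4.521e-04 = 0.1800.
After j more steps, e_{6+j} ≈ 8.137e-05·ρ^j; need ρ^j ≤ 5.0e-11/8.137e-05 = 6.14477e-07.
j ≥ ln(6.14477e-07)/ln(0.1800) = -14.3025/-1.71480 = 8.341.
So 9 more iterations are needed.

9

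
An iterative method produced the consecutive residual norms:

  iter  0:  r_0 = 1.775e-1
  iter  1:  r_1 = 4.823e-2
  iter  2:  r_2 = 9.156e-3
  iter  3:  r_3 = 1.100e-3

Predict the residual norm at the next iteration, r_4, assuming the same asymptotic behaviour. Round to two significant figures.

First estimate the order: p ≈ ln(r_3/r_2) / ln(r_2/r_1) = ln(1.100e-3/9.156e-3)/ln(9.156e-3/4.823e-2) = ln(0.12014)/ln(0.18984) ≈ 1.2754.
Then r_4 ≈ r_3·(r_3/r_2)^p = 1.100e-3·(0.12014)^1.2754 = 1.100e-3·0.0670245 ≈ 7.373e-05.

7.4e-5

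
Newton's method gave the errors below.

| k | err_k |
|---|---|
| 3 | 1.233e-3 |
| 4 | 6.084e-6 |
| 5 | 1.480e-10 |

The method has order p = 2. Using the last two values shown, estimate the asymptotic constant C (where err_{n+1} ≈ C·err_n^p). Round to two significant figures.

4.0

C ≈ err_5 / err_4^2
  = 1.480e-10 / (6.084e-6)^2
  = 1.480e-10 / 3.70151e-11 ≈ 3.9984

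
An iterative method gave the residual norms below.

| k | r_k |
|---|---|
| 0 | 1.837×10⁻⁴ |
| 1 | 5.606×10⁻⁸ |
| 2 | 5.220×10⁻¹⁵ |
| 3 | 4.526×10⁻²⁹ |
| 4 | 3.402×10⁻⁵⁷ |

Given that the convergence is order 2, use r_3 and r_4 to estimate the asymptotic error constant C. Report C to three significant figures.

1.66

C ≈ r_4 / r_3^2
  = 3.402×10⁻⁵⁷ / (4.526×10⁻²⁹)^2
  = 3.402×10⁻⁵⁷ / 2.04847e-57 ≈ 1.6608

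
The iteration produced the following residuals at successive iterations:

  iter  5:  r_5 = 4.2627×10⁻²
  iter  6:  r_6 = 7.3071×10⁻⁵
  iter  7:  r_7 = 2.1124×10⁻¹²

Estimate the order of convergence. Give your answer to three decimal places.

p ≈ ln(r_7/r_6) / ln(r_6/r_5)
  = ln(2.1124×10⁻¹²/7.3071×10⁻⁵) / ln(7.3071×10⁻⁵/4.2627×10⁻²)
  = ln(2.89089e-08) / ln(0.0017142)
  = -17.359116 / -6.368809 ≈ 2.725646

2.726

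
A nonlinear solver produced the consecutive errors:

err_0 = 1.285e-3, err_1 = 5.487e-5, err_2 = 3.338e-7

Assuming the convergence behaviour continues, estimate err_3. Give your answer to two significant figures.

8.7e-11

First estimate the order: p ≈ ln(err_2/err_1) / ln(err_1/err_0) = ln(3.338e-7/5.487e-5)/ln(5.487e-5/1.285e-3) = ln(0.00608347)/ln(0.0427004) ≈ 1.6179.
Then err_3 ≈ err_2·(err_2/err_1)^p = 3.338e-7·(0.00608347)^1.6179 = 3.338e-7·0.000260003 ≈ 8.679e-11.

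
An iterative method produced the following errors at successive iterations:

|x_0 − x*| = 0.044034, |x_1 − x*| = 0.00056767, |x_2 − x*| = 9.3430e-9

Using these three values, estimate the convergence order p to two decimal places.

2.53

p ≈ ln(|x_2 − x*|/|x_1 − x*|) / ln(|x_1 − x*|/|x_0 − x*|)
  = ln(9.3430e-9/0.00056767) / ln(0.00056767/0.044034)
  = ln(1.64585e-05) / ln(0.0128916)
  = -11.01467 / -4.35118 ≈ 2.53142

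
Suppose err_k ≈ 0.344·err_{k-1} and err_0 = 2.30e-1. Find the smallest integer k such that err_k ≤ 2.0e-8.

After k steps, err_k ≈ 2.30e-1·0.344^k.
Need 0.344^k ≤ 2.0e-8/2.30e-1 = 8.69565e-08.
k ≥ ln(8.69565e-08)/ln(0.344) = -16.2579/-1.06711 = 15.235.
Smallest integer k = 16.

16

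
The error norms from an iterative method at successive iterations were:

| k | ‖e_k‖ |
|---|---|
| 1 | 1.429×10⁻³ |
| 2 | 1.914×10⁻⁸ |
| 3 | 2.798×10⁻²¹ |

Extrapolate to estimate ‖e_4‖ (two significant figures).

First estimate the order: p ≈ ln(‖e_3‖/‖e_2‖) / ln(‖e_2‖/‖e_1‖) = ln(2.798×10⁻²¹/1.914×10⁻⁸)/ln(1.914×10⁻⁸/1.429×10⁻³) = ln(1.46186e-13)/ln(1.3394e-05) ≈ 2.6339.
Then ‖e_4‖ ≈ ‖e_3‖·(‖e_3‖/‖e_2‖)^p = 2.798×10⁻²¹·(1.46186e-13)^2.6339 = 2.798×10⁻²¹·1.56187e-34 ≈ 4.37e-55.

4.4e-55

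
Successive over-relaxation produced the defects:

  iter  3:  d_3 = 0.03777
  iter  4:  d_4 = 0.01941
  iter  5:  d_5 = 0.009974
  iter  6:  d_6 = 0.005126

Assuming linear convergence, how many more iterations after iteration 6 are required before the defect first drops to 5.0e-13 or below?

35

Rate ρ ≈ d_6/d_5 = 0.005126/0.009974 = 0.5139.
After j more steps, d_{6+j} ≈ 0.005126·ρ^j; need ρ^j ≤ 5.0e-13/0.005126 = 9.75419e-11.
j ≥ ln(9.75419e-11)/ln(0.5139) = -23.0507/-0.66573 = 34.625.
So 35 more iterations are needed.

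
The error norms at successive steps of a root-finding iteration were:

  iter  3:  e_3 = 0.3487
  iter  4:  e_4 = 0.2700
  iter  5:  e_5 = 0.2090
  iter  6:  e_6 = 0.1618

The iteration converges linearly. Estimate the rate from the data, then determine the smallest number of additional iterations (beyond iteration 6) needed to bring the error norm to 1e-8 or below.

Rate ρ ≈ e_6/e_5 = 0.1618/0.2090 = 0.7742.
After j more steps, e_{6+j} ≈ 0.1618·ρ^j; need ρ^j ≤ 1e-8/0.1618 = 6.18047e-08.
j ≥ ln(6.18047e-08)/ln(0.7742) = -16.5993/-0.25593 = 64.859.
So 65 more iterations are needed.

65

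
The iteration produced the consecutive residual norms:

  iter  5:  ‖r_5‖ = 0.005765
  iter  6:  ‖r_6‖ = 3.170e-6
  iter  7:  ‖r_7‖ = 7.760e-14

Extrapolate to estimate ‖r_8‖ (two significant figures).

First estimate the order: p ≈ ln(‖r_7‖/‖r_6‖) / ln(‖r_6‖/‖r_5‖) = ln(7.760e-14/3.170e-6)/ln(3.170e-6/0.005765) = ln(2.44795e-08)/ln(0.00054987) ≈ 2.3349.
Then ‖r_8‖ ≈ ‖r_7‖·(‖r_7‖/‖r_6‖)^p = 7.760e-14·(2.44795e-08)^2.3349 = 7.760e-14·1.69284e-18 ≈ 1.314e-31.

1.3e-31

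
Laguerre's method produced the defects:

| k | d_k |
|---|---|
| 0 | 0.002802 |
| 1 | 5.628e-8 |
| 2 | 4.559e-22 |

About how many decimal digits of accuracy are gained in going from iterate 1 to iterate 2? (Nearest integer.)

Digits gained ≈ log₁₀(d_1/d_2) = log₁₀(5.628e-8/4.559e-22) = log₁₀(1.23448e+14) ≈ 14.091.

14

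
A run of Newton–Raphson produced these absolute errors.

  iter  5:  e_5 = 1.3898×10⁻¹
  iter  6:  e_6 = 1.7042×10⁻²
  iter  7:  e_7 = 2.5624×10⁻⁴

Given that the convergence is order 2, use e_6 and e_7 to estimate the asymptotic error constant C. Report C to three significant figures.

0.882

C ≈ e_7 / e_6^2
  = 2.5624×10⁻⁴ / (1.7042×10⁻²)^2
  = 2.5624×10⁻⁴ / 0.00029043 ≈ 0.88228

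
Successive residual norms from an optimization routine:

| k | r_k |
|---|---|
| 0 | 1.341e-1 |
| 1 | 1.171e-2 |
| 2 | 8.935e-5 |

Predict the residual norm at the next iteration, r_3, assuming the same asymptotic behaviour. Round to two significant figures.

5.2e-9

First estimate the order: p ≈ ln(r_2/r_1) / ln(r_1/r_0) = ln(8.935e-5/1.171e-2)/ln(1.171e-2/1.341e-1) = ln(0.00763023)/ln(0.0873229) ≈ 1.9997.
Then r_3 ≈ r_2·(r_2/r_1)^p = 8.935e-5·(0.00763023)^1.9997 = 8.935e-5·5.83056e-05 ≈ 5.21e-09.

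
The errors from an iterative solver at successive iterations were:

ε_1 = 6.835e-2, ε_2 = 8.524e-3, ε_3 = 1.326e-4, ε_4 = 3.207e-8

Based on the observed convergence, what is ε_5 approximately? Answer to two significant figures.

First estimate the order: p ≈ ln(ε_4/ε_3) / ln(ε_3/ε_2) = ln(3.207e-8/1.326e-4)/ln(1.326e-4/8.524e-3) = ln(0.000241855)/ln(0.0155561) ≈ 2.0001.
Then ε_5 ≈ ε_4·(ε_4/ε_3)^p = 3.207e-8·(0.000241855)^2.0001 = 3.207e-8·5.84452e-08 ≈ 1.874e-15.

1.9e-15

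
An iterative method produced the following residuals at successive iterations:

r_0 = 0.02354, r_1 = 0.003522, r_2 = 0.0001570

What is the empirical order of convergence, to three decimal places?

p ≈ ln(r_2/r_1) / ln(r_1/r_0)
  = ln(0.0001570/0.003522) / ln(0.003522/0.02354)
  = ln(0.0445769) / ln(0.149618)
  = -3.110539 / -1.899670 ≈ 1.637410

1.637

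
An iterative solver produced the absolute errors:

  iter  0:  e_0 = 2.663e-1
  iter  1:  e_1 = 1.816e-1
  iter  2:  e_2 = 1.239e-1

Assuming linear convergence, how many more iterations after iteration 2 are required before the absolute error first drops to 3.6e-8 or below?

40

Rate ρ ≈ e_2/e_1 = 1.239e-1/1.816e-1 = 0.6823.
After j more steps, e_{2+j} ≈ 1.239e-1·ρ^j; need ρ^j ≤ 3.6e-8/1.239e-1 = 2.90557e-07.
j ≥ ln(2.90557e-07)/ln(0.6823) = -15.0515/-0.38229 = 39.372.
So 40 more iterations are needed.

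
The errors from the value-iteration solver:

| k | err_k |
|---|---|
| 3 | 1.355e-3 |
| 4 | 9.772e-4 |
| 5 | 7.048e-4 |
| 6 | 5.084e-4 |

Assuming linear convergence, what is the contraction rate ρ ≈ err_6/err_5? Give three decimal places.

ρ ≈ err_6/err_5 = 5.084e-4/7.048e-4 = 0.72134

0.721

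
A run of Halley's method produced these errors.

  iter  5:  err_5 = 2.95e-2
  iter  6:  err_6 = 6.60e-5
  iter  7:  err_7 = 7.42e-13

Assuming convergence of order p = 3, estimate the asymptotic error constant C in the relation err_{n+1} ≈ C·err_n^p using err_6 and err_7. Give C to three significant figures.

2.58

C ≈ err_7 / err_6^3
  = 7.42e-13 / (6.60e-5)^3
  = 7.42e-13 / 2.87496e-13 ≈ 2.5809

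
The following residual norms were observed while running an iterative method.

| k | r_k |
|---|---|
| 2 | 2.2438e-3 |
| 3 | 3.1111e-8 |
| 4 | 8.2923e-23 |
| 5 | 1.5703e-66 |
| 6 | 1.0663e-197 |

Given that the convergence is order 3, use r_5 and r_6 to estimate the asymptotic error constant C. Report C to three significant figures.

C ≈ r_6 / r_5^3
  = 1.0663e-197 / (1.5703e-66)^3
  = 1.0663e-197 / 3.87211e-198 ≈ 2.7538

2.75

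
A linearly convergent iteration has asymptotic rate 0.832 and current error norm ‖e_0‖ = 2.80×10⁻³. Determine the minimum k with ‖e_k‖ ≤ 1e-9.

81

After k steps, ‖e_k‖ ≈ 2.80×10⁻³·0.832^k.
Need 0.832^k ≤ 1e-9/2.80×10⁻³ = 3.57143e-07.
k ≥ ln(3.57143e-07)/ln(0.832) = -14.8451/-0.18392 = 80.715.
Smallest integer k = 81.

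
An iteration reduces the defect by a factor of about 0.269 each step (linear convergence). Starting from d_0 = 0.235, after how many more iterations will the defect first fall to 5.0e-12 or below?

After k steps, d_k ≈ 0.235·0.269^k.
Need 0.269^k ≤ 5.0e-12/0.235 = 2.12766e-11.
k ≥ ln(2.12766e-11)/ln(0.269) = -24.5734/-1.31304 = 18.715.
Smallest integer k = 19.

19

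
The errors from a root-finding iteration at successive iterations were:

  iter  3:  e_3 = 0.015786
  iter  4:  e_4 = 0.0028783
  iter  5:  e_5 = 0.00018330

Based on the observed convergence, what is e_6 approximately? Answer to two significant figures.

First estimate the order: p ≈ ln(e_5/e_4) / ln(e_4/e_3) = ln(0.00018330/0.0028783)/ln(0.0028783/0.015786) = ln(0.0636834)/ln(0.182332) ≈ 1.6181.
Then e_6 ≈ e_5·(e_5/e_4)^p = 0.00018330·(0.0636834)^1.6181 = 0.00018330·0.011609 ≈ 2.128e-06.

2.1e-6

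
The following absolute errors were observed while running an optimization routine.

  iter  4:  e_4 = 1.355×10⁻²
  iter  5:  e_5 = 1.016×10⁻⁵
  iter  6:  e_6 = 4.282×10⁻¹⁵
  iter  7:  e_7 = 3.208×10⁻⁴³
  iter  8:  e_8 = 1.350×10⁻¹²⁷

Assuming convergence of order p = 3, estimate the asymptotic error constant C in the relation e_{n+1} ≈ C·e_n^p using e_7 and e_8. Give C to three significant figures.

4.09

C ≈ e_8 / e_7^3
  = 1.350×10⁻¹²⁷ / (3.208×10⁻⁴³)^3
  = 1.350×10⁻¹²⁷ / 3.30144e-128 ≈ 4.0891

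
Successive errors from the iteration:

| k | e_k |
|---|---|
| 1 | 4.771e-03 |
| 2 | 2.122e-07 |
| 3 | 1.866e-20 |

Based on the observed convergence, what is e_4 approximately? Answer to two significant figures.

1.3e-59

First estimate the order: p ≈ ln(e_3/e_2) / ln(e_2/e_1) = ln(1.866e-20/2.122e-07)/ln(2.122e-07/4.771e-03) = ln(8.79359e-14)/ln(4.4477e-05) ≈ 3.0001.
Then e_4 ≈ e_3·(e_3/e_2)^p = 1.866e-20·(8.79359e-14)^3.0001 = 1.866e-20·6.77943e-40 ≈ 1.265e-59.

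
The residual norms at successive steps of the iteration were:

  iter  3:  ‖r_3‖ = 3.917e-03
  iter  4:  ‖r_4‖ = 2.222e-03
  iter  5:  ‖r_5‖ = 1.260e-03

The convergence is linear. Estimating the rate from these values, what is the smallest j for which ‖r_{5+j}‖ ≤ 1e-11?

33

Rate ρ ≈ ‖r_5‖/‖r_4‖ = 1.260e-03/2.222e-03 = 0.5671.
After j more steps, ‖r_{5+j}‖ ≈ 1.260e-03·ρ^j; need ρ^j ≤ 1e-11/1.260e-03 = 7.93651e-09.
j ≥ ln(7.93651e-09)/ln(0.5671) = -18.6518/-0.56722 = 32.883.
So 33 more iterations are needed.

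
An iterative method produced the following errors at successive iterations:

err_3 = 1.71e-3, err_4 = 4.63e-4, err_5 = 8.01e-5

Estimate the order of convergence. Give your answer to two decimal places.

p ≈ ln(err_5/err_4) / ln(err_4/err_3)
  = ln(8.01e-5/4.63e-4) / ln(4.63e-4/1.71e-3)
  = ln(0.173002) / ln(0.27076)
  = -1.75445 / -1.30652 ≈ 1.34284

1.34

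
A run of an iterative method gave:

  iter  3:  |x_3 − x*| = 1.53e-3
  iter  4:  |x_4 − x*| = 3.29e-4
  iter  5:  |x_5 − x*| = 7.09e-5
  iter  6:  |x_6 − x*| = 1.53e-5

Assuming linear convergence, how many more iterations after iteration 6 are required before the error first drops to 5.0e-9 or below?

6

Rate ρ ≈ |x_6 − x*|/|x_5 − x*| = 1.53e-5/7.09e-5 = 0.2158.
After j more steps, |x_{6+j} − x*| ≈ 1.53e-5·ρ^j; need ρ^j ≤ 5.0e-9/1.53e-5 = 0.000326797.
j ≥ ln(0.000326797)/ln(0.2158) = -8.0262/-1.53340 = 5.234.
So 6 more iterations are needed.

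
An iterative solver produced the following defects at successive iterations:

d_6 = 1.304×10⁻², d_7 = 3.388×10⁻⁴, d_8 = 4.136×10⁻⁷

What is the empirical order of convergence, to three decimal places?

1.838

p ≈ ln(d_8/d_7) / ln(d_7/d_6)
  = ln(4.136×10⁻⁷/3.388×10⁻⁴) / ln(3.388×10⁻⁴/1.304×10⁻²)
  = ln(0.00122078) / ln(0.0259816)
  = -6.708265 / -3.650367 ≈ 1.837696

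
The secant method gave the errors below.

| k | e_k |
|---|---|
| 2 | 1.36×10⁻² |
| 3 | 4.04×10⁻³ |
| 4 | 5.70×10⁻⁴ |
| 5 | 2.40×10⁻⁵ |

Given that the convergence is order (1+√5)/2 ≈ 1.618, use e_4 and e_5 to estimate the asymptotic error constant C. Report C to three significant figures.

4.26

C ≈ e_5 / e_4^1.618
  = 2.40×10⁻⁵ / (5.70×10⁻⁴)^1.618
  = 2.40×10⁻⁵ / 5.63645e-06 ≈ 4.258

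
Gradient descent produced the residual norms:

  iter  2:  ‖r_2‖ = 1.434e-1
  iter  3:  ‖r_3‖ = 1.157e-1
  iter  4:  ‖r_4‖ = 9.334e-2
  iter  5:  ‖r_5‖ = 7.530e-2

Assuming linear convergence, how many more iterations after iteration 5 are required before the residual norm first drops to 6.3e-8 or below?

66

Rate ρ ≈ ‖r_5‖/‖r_4‖ = 7.530e-2/9.334e-2 = 0.8067.
After j more steps, ‖r_{5+j}‖ ≈ 7.530e-2·ρ^j; need ρ^j ≤ 6.3e-8/7.530e-2 = 8.36653e-07.
j ≥ ln(8.36653e-07)/ln(0.8067) = -13.9939/-0.21480 = 65.149.
So 66 more iterations are needed.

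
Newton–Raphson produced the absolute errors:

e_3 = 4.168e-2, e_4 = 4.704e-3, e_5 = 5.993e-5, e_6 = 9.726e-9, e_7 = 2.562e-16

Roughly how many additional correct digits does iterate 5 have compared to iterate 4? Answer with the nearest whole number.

2

Digits gained ≈ log₁₀(e_4/e_5) = log₁₀(4.704e-3/5.993e-5) = log₁₀(78.4916) ≈ 1.895.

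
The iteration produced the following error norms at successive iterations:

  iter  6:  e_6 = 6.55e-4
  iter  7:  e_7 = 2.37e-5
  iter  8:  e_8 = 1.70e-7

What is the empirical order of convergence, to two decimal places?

1.49

p ≈ ln(e_8/e_7) / ln(e_7/e_6)
  = ln(1.70e-7/2.37e-5) / ln(2.37e-5/6.55e-4)
  = ln(0.007173) / ln(0.0361832)
  = -4.93743 / -3.31916 ≈ 1.48755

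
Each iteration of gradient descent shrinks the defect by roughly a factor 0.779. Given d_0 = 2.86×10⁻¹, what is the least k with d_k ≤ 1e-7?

60

After k steps, d_k ≈ 2.86×10⁻¹·0.779^k.
Need 0.779^k ≤ 1e-7/2.86×10⁻¹ = 3.4965e-07.
k ≥ ln(3.4965e-07)/ln(0.779) = -14.8663/-0.24974 = 59.527.
Smallest integer k = 60.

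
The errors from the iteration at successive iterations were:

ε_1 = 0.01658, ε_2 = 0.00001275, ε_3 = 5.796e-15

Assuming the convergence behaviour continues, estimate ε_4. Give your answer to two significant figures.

5.4e-43

First estimate the order: p ≈ ln(ε_3/ε_2) / ln(ε_2/ε_1) = ln(5.796e-15/0.00001275)/ln(0.00001275/0.01658) = ln(4.54588e-10)/ln(0.000768999) ≈ 3.0001.
Then ε_4 ≈ ε_3·(ε_3/ε_2)^p = 5.796e-15·(4.54588e-10)^3.0001 = 5.796e-15·9.37389e-29 ≈ 5.433e-43.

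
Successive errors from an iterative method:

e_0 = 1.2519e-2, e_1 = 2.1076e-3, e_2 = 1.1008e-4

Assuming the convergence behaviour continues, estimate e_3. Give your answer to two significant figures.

First estimate the order: p ≈ ln(e_2/e_1) / ln(e_1/e_0) = ln(1.1008e-4/2.1076e-3)/ln(2.1076e-3/1.2519e-2) = ln(0.05223)/ln(0.168352) ≈ 1.6569.
Then e_3 ≈ e_2·(e_2/e_1)^p = 1.1008e-4·(0.05223)^1.6569 = 1.1008e-4·0.00751141 ≈ 8.269e-07.

8.3e-7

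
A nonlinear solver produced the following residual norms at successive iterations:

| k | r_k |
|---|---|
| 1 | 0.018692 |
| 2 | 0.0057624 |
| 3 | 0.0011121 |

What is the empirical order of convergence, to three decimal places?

1.398

p ≈ ln(r_3/r_2) / ln(r_2/r_1)
  = ln(0.0011121/0.0057624) / ln(0.0057624/0.018692)
  = ln(0.192993) / ln(0.308282)
  = -1.645101 / -1.176740 ≈ 1.398016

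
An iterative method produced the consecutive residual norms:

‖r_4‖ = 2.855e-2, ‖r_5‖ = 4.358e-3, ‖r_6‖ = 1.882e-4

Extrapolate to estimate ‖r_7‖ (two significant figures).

9.8e-7

First estimate the order: p ≈ ln(‖r_6‖/‖r_5‖) / ln(‖r_5‖/‖r_4‖) = ln(1.882e-4/4.358e-3)/ln(4.358e-3/2.855e-2) = ln(0.0431849)/ln(0.152644) ≈ 1.6717.
Then ‖r_7‖ ≈ ‖r_6‖·(‖r_6‖/‖r_5‖)^p = 1.882e-4·(0.0431849)^1.6717 = 1.882e-4·0.0052322 ≈ 9.847e-07.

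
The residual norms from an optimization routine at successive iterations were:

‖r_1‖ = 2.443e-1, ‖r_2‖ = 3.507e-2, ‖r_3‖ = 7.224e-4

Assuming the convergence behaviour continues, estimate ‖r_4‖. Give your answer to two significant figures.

3.1e-7

First estimate the order: p ≈ ln(‖r_3‖/‖r_2‖) / ln(‖r_2‖/‖r_1‖) = ln(7.224e-4/3.507e-2)/ln(3.507e-2/2.443e-1) = ln(0.0205988)/ln(0.143553) ≈ 2.0002.
Then ‖r_4‖ ≈ ‖r_3‖·(‖r_3‖/‖r_2‖)^p = 7.224e-4·(0.0205988)^2.0002 = 7.224e-4·0.000423981 ≈ 3.063e-07.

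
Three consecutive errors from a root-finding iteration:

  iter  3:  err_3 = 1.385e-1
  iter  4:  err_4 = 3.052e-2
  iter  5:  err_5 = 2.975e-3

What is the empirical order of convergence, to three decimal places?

p ≈ ln(err_5/err_4) / ln(err_4/err_3)
  = ln(2.975e-3/3.052e-2) / ln(3.052e-2/1.385e-1)
  = ln(0.0974771) / ln(0.220361)
  = -2.328138 / -1.512488 ≈ 1.539277

1.539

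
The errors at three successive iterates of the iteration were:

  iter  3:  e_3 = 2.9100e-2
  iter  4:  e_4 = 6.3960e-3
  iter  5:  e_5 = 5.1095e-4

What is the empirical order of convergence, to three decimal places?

p ≈ ln(e_5/e_4) / ln(e_4/e_3)
  = ln(5.1095e-4/6.3960e-3) / ln(6.3960e-3/2.9100e-2)
  = ln(0.0798859) / ln(0.219794)
  = -2.527156 / -1.515065 ≈ 1.668018

1.668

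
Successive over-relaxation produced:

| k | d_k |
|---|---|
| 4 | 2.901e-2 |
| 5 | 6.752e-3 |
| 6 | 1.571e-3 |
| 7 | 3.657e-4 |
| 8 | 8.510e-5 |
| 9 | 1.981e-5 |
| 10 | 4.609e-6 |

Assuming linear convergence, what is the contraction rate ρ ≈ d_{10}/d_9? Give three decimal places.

ρ ≈ d_{10}/d_9 = 4.609e-6/1.981e-5 = 0.23266

0.233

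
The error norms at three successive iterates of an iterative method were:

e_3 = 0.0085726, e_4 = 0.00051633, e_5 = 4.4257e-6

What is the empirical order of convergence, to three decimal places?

p ≈ ln(e_5/e_4) / ln(e_4/e_3)
  = ln(4.4257e-6/0.00051633) / ln(0.00051633/0.0085726)
  = ln(0.00857146) / ln(0.0602303)
  = -4.759317 / -2.809580 ≈ 1.693960

1.694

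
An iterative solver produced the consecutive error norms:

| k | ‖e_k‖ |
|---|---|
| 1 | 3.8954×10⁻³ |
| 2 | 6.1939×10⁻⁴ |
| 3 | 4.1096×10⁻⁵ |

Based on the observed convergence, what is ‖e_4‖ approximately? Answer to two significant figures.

First estimate the order: p ≈ ln(‖e_3‖/‖e_2‖) / ln(‖e_2‖/‖e_1‖) = ln(4.1096×10⁻⁵/6.1939×10⁻⁴)/ln(6.1939×10⁻⁴/3.8954×10⁻³) = ln(0.0663491)/ln(0.159005) ≈ 1.4753.
Then ‖e_4‖ ≈ ‖e_3‖·(‖e_3‖/‖e_2‖)^p = 4.1096×10⁻⁵·(0.0663491)^1.4753 = 4.1096×10⁻⁵·0.0182748 ≈ 7.51e-07.

7.5e-7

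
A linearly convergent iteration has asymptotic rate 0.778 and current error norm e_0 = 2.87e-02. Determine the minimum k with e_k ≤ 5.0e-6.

35

After k steps, e_k ≈ 2.87e-02·0.778^k.
Need 0.778^k ≤ 5.0e-6/2.87e-02 = 0.000174216.
k ≥ ln(0.000174216)/ln(0.778) = -8.6552/-0.25103 = 34.479.
Smallest integer k = 35.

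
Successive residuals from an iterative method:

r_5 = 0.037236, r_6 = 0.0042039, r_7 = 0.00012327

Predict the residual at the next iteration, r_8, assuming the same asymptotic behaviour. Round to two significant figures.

First estimate the order: p ≈ ln(r_7/r_6) / ln(r_6/r_5) = ln(0.00012327/0.0042039)/ln(0.0042039/0.037236) = ln(0.0293228)/ln(0.112899) ≈ 1.6180.
Then r_8 ≈ r_7·(r_7/r_6)^p = 0.00012327·(0.0293228)^1.6180 = 0.00012327·0.00331084 ≈ 4.081e-07.

4.1e-7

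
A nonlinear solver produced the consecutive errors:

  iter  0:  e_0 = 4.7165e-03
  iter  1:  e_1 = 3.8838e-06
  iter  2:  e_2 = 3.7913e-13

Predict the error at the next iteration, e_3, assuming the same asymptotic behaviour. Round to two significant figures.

4.4e-29

First estimate the order: p ≈ ln(e_2/e_1) / ln(e_1/e_0) = ln(3.7913e-13/3.8838e-06)/ln(3.8838e-06/4.7165e-03) = ln(9.76183e-08)/ln(0.00082345) ≈ 2.2729.
Then e_3 ≈ e_2·(e_2/e_1)^p = 3.7913e-13·(9.76183e-08)^2.2729 = 3.7913e-13·1.16387e-16 ≈ 4.413e-29.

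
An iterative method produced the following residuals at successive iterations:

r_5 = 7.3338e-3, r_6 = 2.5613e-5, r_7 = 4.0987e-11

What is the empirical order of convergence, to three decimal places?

p ≈ ln(r_7/r_6) / ln(r_6/r_5)
  = ln(4.0987e-11/2.5613e-5) / ln(2.5613e-5/7.3338e-3)
  = ln(1.60024e-06) / ln(0.00349246)
  = -13.345357 / -5.657149 ≈ 2.359025

2.359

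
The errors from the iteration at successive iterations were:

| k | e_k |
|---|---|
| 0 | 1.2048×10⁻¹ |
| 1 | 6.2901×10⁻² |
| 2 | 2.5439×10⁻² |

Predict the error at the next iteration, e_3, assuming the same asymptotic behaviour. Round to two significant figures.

First estimate the order: p ≈ ln(e_2/e_1) / ln(e_1/e_0) = ln(2.5439×10⁻²/6.2901×10⁻²)/ln(6.2901×10⁻²/1.2048×10⁻¹) = ln(0.404429)/ln(0.522087) ≈ 1.3929.
Then e_3 ≈ e_2·(e_2/e_1)^p = 2.5439×10⁻²·(0.404429)^1.3929 = 2.5439×10⁻²·0.283381 ≈ 0.007209.

7.2e-3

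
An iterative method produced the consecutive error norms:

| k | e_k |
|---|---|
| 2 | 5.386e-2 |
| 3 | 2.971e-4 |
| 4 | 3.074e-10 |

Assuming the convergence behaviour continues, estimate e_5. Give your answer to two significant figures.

4.2e-26

First estimate the order: p ≈ ln(e_4/e_3) / ln(e_3/e_2) = ln(3.074e-10/2.971e-4)/ln(2.971e-4/5.386e-2) = ln(1.03467e-06)/ln(0.00551615) ≈ 2.6502.
Then e_5 ≈ e_4·(e_4/e_3)^p = 3.074e-10·(1.03467e-06)^2.6502 = 3.074e-10·1.37413e-16 ≈ 4.224e-26.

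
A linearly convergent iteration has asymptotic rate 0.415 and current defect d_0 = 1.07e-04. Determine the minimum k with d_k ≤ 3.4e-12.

After k steps, d_k ≈ 1.07e-04·0.415^k.
Need 0.415^k ≤ 3.4e-12/1.07e-04 = 3.17757e-08.
k ≥ ln(3.17757e-08)/ln(0.415) = -17.2646/-0.87948 = 19.630.
Smallest integer k = 20.

20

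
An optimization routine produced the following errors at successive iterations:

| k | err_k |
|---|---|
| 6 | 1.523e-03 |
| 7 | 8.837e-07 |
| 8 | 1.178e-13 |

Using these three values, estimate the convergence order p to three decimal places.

2.124

p ≈ ln(err_8/err_7) / ln(err_7/err_6)
  = ln(1.178e-13/8.837e-07) / ln(8.837e-07/1.523e-03)
  = ln(1.33303e-07) / ln(0.000580236)
  = -15.830641 / -7.452076 ≈ 2.124326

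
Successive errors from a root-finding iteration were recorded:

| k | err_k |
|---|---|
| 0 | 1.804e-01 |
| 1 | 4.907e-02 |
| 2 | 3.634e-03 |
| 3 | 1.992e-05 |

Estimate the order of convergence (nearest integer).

Consecutive ratios: err_3/err_2 = 1.992e-05/3.634e-03 = 0.00548156, err_2/err_1 = 3.634e-03/4.907e-02 = 0.0740575.
p ≈ ln(0.00548156)/ln(0.0740575) = -5.2064/-2.6029 ≈ 2.00.
So the convergence is quadratic (order 2).

2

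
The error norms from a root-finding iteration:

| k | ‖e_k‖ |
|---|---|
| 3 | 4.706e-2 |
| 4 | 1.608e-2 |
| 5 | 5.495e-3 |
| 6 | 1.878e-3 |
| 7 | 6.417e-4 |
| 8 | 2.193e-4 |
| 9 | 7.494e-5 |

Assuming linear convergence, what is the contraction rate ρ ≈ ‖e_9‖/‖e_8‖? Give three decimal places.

0.342

ρ ≈ ‖e_9‖/‖e_8‖ = 7.494e-5/2.193e-4 = 0.34172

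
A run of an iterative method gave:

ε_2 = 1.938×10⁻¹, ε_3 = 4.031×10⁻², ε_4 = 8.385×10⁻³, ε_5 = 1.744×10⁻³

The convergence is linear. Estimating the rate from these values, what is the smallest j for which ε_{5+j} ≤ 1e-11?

13

Rate ρ ≈ ε_5/ε_4 = 1.744×10⁻³/8.385×10⁻³ = 0.2080.
After j more steps, ε_{5+j} ≈ 1.744×10⁻³·ρ^j; need ρ^j ≤ 1e-11/1.744×10⁻³ = 5.73394e-09.
j ≥ ln(5.73394e-09)/ln(0.2080) = -18.9769/-1.57022 = 12.086.
So 13 more iterations are needed.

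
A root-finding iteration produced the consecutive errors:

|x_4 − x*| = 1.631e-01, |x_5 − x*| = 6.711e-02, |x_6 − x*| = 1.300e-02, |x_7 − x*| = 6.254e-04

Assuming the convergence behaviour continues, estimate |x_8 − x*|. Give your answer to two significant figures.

First estimate the order: p ≈ ln(|x_7 − x*|/|x_6 − x*|) / ln(|x_6 − x*|/|x_5 − x*|) = ln(6.254e-04/1.300e-02)/ln(1.300e-02/6.711e-02) = ln(0.0481077)/ln(0.193712) ≈ 1.8486.
Then |x_8 − x*| ≈ |x_7 − x*|·(|x_7 − x*|/|x_6 − x*|)^p = 6.254e-04·(0.0481077)^1.8486 = 6.254e-04·0.00366389 ≈ 2.291e-06.

2.3e-6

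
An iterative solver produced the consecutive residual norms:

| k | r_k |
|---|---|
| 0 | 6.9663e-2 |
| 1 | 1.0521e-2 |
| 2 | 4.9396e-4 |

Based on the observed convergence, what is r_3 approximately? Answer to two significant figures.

3.5e-6

First estimate the order: p ≈ ln(r_2/r_1) / ln(r_1/r_0) = ln(4.9396e-4/1.0521e-2)/ln(1.0521e-2/6.9663e-2) = ln(0.0469499)/ln(0.151027) ≈ 1.6181.
Then r_3 ≈ r_2·(r_2/r_1)^p = 4.9396e-4·(0.0469499)^1.6181 = 4.9396e-4·0.00708879 ≈ 3.502e-06.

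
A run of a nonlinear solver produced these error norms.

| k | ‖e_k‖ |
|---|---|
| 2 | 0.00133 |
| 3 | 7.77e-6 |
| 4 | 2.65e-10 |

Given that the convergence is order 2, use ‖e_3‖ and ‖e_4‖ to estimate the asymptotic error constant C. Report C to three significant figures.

4.39

C ≈ ‖e_4‖ / ‖e_3‖^2
  = 2.65e-10 / (7.77e-6)^2
  = 2.65e-10 / 6.03729e-11 ≈ 4.3894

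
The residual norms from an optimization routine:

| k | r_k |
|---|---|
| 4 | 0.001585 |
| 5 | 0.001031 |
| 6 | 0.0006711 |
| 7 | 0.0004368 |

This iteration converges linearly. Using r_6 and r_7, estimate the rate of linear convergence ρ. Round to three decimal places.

0.651

ρ ≈ r_7/r_6 = 0.0004368/0.0006711 = 0.65087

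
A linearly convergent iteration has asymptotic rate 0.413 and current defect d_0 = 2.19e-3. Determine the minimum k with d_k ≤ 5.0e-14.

After k steps, d_k ≈ 2.19e-3·0.413^k.
Need 0.413^k ≤ 5.0e-14/2.19e-3 = 2.28311e-11.
k ≥ ln(2.28311e-11)/ln(0.413) = -24.5029/-0.88431 = 27.708.
Smallest integer k = 28.

28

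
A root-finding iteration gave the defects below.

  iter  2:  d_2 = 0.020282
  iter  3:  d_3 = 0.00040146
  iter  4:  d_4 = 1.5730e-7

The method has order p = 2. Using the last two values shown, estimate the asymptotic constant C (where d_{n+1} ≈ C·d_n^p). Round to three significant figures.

0.976

C ≈ d_4 / d_3^2
  = 1.5730e-7 / (0.00040146)^2
  = 1.5730e-7 / 1.6117e-07 ≈ 0.97599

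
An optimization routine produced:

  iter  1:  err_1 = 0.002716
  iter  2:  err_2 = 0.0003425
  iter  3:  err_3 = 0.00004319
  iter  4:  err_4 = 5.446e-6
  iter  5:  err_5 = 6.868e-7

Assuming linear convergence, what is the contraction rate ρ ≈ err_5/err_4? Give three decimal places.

ρ ≈ err_5/err_4 = 6.868e-7/5.446e-6 = 0.12611

0.126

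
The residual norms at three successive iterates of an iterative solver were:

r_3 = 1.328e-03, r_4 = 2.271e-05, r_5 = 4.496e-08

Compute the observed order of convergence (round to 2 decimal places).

p ≈ ln(r_5/r_4) / ln(r_4/r_3)
  = ln(4.496e-08/2.271e-05) / ln(2.271e-05/1.328e-03)
  = ln(0.00197974) / ln(0.0171009)
  = -6.22479 / -4.06862 ≈ 1.52995

1.53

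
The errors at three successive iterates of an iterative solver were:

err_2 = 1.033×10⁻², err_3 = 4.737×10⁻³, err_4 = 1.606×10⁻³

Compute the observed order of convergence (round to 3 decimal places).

1.387

p ≈ ln(err_4/err_3) / ln(err_3/err_2)
  = ln(1.606×10⁻³/4.737×10⁻³) / ln(4.737×10⁻³/1.033×10⁻²)
  = ln(0.339033) / ln(0.458567)
  = -1.081658 / -0.779649 ≈ 1.387365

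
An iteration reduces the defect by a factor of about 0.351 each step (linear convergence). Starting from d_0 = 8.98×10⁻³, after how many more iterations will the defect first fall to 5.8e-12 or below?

21

After k steps, d_k ≈ 8.98×10⁻³·0.351^k.
Need 0.351^k ≤ 5.8e-12/8.98×10⁻³ = 6.4588e-10.
k ≥ ln(6.4588e-10)/ln(0.351) = -21.1604/-1.04697 = 20.211.
Smallest integer k = 21.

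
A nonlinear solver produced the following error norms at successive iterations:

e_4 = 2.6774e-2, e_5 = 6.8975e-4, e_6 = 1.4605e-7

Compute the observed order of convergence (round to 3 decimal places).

2.312

p ≈ ln(e_6/e_5) / ln(e_5/e_4)
  = ln(1.4605e-7/6.8975e-4) / ln(6.8975e-4/2.6774e-2)
  = ln(0.000211743) / ln(0.0257619)
  = -8.460137 / -3.658859 ≈ 2.312234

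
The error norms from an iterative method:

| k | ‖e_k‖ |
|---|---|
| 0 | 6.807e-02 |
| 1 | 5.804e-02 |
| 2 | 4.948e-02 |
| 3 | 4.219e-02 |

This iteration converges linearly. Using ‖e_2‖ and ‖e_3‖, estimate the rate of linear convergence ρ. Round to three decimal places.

0.853

ρ ≈ ‖e_3‖/‖e_2‖ = 4.219e-02/4.948e-02 = 0.85267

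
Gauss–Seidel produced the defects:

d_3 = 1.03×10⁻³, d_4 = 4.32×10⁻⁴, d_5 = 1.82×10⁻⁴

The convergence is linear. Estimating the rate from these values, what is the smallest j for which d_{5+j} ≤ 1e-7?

9

Rate ρ ≈ d_5/d_4 = 1.82×10⁻⁴/4.32×10⁻⁴ = 0.4213.
After j more steps, d_{5+j} ≈ 1.82×10⁻⁴·ρ^j; need ρ^j ≤ 1e-7/1.82×10⁻⁴ = 0.000549451.
j ≥ ln(0.000549451)/ln(0.4213) = -7.5066/-0.86441 = 8.684.
So 9 more iterations are needed.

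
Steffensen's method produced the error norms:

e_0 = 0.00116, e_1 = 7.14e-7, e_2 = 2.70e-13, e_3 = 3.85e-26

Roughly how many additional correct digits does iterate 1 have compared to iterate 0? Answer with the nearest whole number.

Digits gained ≈ log₁₀(e_0/e_1) = log₁₀(0.00116/7.14e-7) = log₁₀(1624.65) ≈ 3.211.

3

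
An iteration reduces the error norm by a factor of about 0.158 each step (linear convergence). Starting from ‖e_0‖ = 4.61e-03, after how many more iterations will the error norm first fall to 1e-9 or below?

After k steps, ‖e_k‖ ≈ 4.61e-03·0.158^k.
Need 0.158^k ≤ 1e-9/4.61e-03 = 2.1692e-07.
k ≥ ln(2.1692e-07)/ln(0.158) = -15.3437/-1.84516 = 8.316.
Smallest integer k = 9.

9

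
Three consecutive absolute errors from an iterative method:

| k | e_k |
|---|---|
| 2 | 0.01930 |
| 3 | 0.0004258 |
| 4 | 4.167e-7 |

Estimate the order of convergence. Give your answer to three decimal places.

p ≈ ln(e_4/e_3) / ln(e_3/e_2)
  = ln(4.167e-7/0.0004258) / ln(0.0004258/0.01930)
  = ln(0.000978628) / ln(0.0220622)
  = -6.929359 / -3.813890 ≈ 1.816874

1.817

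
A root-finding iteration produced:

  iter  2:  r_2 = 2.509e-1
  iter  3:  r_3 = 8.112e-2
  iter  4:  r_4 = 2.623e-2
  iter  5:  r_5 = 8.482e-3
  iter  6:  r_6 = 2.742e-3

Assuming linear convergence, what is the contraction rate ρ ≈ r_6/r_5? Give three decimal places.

ρ ≈ r_6/r_5 = 2.742e-3/8.482e-3 = 0.32327

0.323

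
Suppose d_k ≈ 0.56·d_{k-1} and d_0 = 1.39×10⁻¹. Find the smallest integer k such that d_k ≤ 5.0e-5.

14

After k steps, d_k ≈ 1.39×10⁻¹·0.56^k.
Need 0.56^k ≤ 5.0e-5/1.39×10⁻¹ = 0.000359712.
k ≥ ln(0.000359712)/ln(0.56) = -7.9302/-0.57982 = 13.677.
Smallest integer k = 14.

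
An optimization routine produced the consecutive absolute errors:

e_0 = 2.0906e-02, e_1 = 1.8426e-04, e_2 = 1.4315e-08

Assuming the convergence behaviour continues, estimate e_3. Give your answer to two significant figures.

8.6e-17

First estimate the order: p ≈ ln(e_2/e_1) / ln(e_1/e_0) = ln(1.4315e-08/1.8426e-04)/ln(1.8426e-04/2.0906e-02) = ln(7.76891e-05)/ln(0.00881374) ≈ 2.0000.
Then e_3 ≈ e_2·(e_2/e_1)^p = 1.4315e-08·(7.76891e-05)^2.0000 = 1.4315e-08·6.0356e-09 ≈ 8.64e-17.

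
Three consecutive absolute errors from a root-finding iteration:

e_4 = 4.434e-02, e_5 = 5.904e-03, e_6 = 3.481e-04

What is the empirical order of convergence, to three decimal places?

1.404

p ≈ ln(e_6/e_5) / ln(e_5/e_4)
  = ln(3.481e-04/5.904e-03) / ln(5.904e-03/4.434e-02)
  = ln(0.05896) / ln(0.133153)
  = -2.830896 / -2.016256 ≈ 1.404036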